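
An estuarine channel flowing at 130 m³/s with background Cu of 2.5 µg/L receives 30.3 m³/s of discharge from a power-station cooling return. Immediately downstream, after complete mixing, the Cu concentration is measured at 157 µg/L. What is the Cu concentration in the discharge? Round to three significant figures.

820 µg/L

Mass balance: 130.0·2.500 + 30.30·Cₑ = 160.3·157.0
→ Cₑ = (160.3·157.0 − 130.0·2.500) / 30.30 = 819.9 µg/L.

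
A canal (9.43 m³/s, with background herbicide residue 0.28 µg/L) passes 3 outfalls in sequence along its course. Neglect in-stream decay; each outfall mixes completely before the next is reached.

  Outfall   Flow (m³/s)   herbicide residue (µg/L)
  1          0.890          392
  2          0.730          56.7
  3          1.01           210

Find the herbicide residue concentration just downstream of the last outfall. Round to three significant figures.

Outfall 1: combined Q = 10.32 m³/s; C = (9.430·0.2800 + 0.8900·392.0)/10.32 = 34.06 µg/L.
Outfall 2: combined Q = 11.05 m³/s; C = (10.32·34.06 + 0.7300·56.70)/11.05 = 35.56 µg/L.
Outfall 3: combined Q = 12.06 m³/s; C = (11.05·35.56 + 1.010·210.0)/12.06 = 50.17 µg/L.

50.2 µg/L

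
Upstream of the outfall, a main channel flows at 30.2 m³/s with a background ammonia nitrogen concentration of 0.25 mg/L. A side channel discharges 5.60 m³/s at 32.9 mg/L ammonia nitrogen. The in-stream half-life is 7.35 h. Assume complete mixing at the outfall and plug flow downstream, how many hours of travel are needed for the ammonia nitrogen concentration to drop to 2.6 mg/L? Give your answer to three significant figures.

Flow-weighted average: C = (30.20·0.2500 + 5.600·32.90) / 35.80 = 191.8/35.80 = 5.357 mg/L.
Half-life 7.35 h → k = ln 2 / 7.35 = 0.09431 h⁻¹ = 2.263 d⁻¹.
5.357·exp(−k·t) = 2.6 → t = ln(5.357/2.6)/k = 27600 s = 7.666 h.

7.67 h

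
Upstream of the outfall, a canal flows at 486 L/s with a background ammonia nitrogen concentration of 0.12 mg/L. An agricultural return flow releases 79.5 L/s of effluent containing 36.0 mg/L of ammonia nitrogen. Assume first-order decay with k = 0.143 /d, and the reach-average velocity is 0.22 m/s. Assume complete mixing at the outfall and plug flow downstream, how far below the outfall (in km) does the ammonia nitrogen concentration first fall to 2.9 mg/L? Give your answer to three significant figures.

76.7 km

After mixing, C = (486.0·0.1200 + 79.50·36.00) / 565.5 = 2920/565.5 = 5.164 mg/L.
Set 5.164·exp(−k·t) = 2.9 → t = ln(5.164/2.9)/k = 348600 s = 96.84 h.
Distance = v·t = 0.22·348600 = 76700 m = 76.70 km.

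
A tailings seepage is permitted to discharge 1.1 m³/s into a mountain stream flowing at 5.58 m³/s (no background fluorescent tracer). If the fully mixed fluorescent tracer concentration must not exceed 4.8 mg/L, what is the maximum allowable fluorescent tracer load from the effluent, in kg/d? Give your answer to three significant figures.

Mass balance at the limit: 5.580·0 + 1.100·Cₑ = 6.680·4.8 → Cₑ = 29.15 mg/L.
Load = 1.100 m³/s × 29.15 g/m³ × 86 400 s/d = 2770 kg/d.

2770 kg/d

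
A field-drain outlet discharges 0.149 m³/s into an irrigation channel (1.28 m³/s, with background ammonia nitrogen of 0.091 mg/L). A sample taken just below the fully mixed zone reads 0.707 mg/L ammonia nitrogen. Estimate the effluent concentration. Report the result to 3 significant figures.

6.00 mg/L

Mass balance: 1.280·0.09100 + 0.1490·Cₑ = 1.429·0.7070
→ Cₑ = (1.429·0.7070 − 1.280·0.09100) / 0.1490 = 5.999 mg/L.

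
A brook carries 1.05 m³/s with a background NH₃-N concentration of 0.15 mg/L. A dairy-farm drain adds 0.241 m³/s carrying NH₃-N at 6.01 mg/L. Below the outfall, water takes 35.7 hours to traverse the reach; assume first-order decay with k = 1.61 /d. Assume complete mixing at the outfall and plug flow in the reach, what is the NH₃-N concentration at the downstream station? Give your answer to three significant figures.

Conservation of mass: C = (1.050·0.1500 + 0.2410·6.010) / 1.291 = 1.606/1.291 = 1.244 mg/L.
First-order decay: C = 1.244·exp(−k·t) = 1.244·0.09118 = 0.1134 mg/L.

0.113 mg/L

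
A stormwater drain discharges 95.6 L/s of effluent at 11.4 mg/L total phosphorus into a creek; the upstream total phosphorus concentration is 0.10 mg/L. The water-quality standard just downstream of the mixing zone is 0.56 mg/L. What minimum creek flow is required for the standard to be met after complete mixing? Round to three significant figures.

2250 L/s

Set C_mix = 0.56: (Q·0.1000 + 95.60·11.40) / (Q + 95.60) = 0.56
→ Q = 95.60·(11.40 − 0.56)/(0.56 − 0.1000) = 2253 L/s.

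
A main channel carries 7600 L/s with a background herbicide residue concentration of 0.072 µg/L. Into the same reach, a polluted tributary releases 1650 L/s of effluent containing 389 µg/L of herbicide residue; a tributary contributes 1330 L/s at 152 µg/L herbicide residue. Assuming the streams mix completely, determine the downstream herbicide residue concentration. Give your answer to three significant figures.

79.8 µg/L

After mixing, C = (7600·0.07200 + 1650·389.0 + 1330·152.0) / 10580 = 844600/10580 = 79.83 µg/L.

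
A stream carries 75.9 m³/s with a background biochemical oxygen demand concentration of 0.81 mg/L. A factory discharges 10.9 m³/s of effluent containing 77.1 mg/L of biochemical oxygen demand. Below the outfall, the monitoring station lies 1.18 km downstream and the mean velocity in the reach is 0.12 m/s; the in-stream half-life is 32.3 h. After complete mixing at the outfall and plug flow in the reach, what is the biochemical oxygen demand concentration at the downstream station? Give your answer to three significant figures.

9.80 mg/L

Mixed concentration C = ΣQC/ΣQ = (75.90·0.8100 + 10.90·77.10) / 86.80 = 901.9/86.80 = 10.39 mg/L.
Travel time t = 1.18·1000 / 0.12 = 9833 s = 2.731 h.
Half-life 32.3 h → k = ln 2 / 32.3 = 0.02146 h⁻¹ = 0.5150 d⁻¹.
Decay over the reach: 10.39·exp(−kt) = 10.39·0.9431 = 9.799 mg/L.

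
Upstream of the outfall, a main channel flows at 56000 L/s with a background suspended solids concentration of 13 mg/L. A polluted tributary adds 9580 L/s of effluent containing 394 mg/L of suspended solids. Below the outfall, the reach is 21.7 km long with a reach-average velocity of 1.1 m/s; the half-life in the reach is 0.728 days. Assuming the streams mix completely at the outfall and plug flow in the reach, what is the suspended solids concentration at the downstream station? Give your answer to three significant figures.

After mixing, C = (56000·13.00 + 9580·394.0) / 65580 = 4503000/65580 = 68.66 mg/L.
Travel time t = 21.7·1000 / 1.1 = 19730 s = 5.480 h.
Half-life 0.728 d → k = ln 2 / 0.728 = 0.9521 d⁻¹.
First-order decay: C = 68.66·exp(−k·t) = 68.66·0.8046 = 55.24 mg/L.

55.2 mg/L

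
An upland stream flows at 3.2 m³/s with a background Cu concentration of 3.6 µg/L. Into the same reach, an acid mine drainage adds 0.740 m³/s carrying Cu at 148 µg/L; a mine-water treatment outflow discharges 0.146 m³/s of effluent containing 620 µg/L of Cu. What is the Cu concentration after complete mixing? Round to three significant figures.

Flow-weighted average: C = (3.200·3.600 + 0.7400·148.0 + 0.1460·620.0) / 4.086 = 211.6/4.086 = 51.78 µg/L.

51.8 µg/L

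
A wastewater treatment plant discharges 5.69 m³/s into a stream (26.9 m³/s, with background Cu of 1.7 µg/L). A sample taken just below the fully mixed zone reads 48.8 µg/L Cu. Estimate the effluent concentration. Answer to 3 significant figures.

271 µg/L

Mass balance: 26.90·1.700 + 5.690·Cₑ = 32.59·48.80
→ Cₑ = (32.59·48.80 − 26.90·1.700) / 5.690 = 271.5 µg/L.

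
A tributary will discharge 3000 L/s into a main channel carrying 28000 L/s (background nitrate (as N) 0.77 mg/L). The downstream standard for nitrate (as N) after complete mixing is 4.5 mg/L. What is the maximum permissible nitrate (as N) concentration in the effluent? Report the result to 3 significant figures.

39.3 mg/L

At the limit, (Qr·Cr + Qe·Cₑ)/(Qr + Qe) = 4.5:
Cₑ = (31000·4.5 − 28000·0.7700) / 3000 = 39.31 mg/L.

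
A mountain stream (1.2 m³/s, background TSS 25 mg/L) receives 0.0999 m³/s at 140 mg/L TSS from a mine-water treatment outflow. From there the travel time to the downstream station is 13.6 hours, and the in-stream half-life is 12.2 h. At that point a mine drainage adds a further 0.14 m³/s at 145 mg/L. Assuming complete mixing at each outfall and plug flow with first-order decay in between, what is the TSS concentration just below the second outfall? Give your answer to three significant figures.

Mixed concentration C = ΣQC/ΣQ = (1.200·25.00 + 0.09990·140.0) / 1.300 = 43.99/1.300 = 33.84 mg/L; combined flow 1.300 m³/s.
Half-life 12.2 h → k = ln 2 / 12.2 = 0.05682 h⁻¹ = 1.364 d⁻¹.
Decay over the reach: 33.84·exp(−kt) = 33.84·0.4618 = 15.63 mg/L.
Second outfall: C = (1.300·15.63 + 0.1400·145.0)/1.440 = 28.20 mg/L.

28.2 mg/L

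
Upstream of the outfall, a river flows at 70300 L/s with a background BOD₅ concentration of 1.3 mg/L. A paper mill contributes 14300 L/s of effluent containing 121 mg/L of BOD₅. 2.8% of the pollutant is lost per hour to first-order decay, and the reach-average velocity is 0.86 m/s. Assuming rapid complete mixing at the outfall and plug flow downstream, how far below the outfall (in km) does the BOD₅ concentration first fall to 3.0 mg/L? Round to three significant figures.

215 km

Flow-weighted average: C = (70300·1.300 + 14300·121.0) / 84600 = 1822000/84600 = 21.53 mg/L.
2.8%/h lost → k = −ln(1 − 0.028) = 0.02840 h⁻¹.
Set 21.53·exp(−k·t) = 3.0 → t = ln(21.53/3.0)/k = 249800 s = 69.40 h.
Distance = v·t = 0.86·249800 = 214900 m = 214.9 km.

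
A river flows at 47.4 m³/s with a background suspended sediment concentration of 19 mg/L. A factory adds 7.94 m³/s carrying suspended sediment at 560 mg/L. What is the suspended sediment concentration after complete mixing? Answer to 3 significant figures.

Conservation of mass: C = (47.40·19.00 + 7.940·560.0) / 55.34 = 5347/55.34 = 96.62 mg/L.

96.6 mg/L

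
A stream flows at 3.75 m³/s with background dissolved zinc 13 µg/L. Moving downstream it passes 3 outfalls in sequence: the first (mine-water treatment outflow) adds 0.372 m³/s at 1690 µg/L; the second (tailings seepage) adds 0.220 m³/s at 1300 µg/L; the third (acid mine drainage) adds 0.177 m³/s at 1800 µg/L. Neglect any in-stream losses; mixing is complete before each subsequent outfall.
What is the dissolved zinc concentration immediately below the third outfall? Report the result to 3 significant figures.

284 µg/L

Below outfall 1: Q → 4.122 m³/s, C = (3.750·13.00 + 0.3720·1690)/4.122 = 164.3 µg/L.
Below outfall 2: Q → 4.342 m³/s, C = (4.122·164.3 + 0.2200·1300)/4.342 = 221.9 µg/L.
Below outfall 3: Q → 4.519 m³/s, C = (4.342·221.9 + 0.1770·1800)/4.519 = 283.7 µg/L.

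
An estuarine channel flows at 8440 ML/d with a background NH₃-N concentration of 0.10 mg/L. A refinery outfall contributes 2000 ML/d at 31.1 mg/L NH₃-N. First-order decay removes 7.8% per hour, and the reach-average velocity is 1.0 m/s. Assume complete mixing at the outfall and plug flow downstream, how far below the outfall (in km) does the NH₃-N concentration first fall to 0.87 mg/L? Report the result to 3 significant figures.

Conservation of mass: C = (8440·0.1000 + 2000·31.10) / 10440 = 63040/10440 = 6.039 mg/L.
7.8%/h lost → k = −ln(1 − 0.078) = 0.08121 h⁻¹.
Set 6.039·exp(−k·t) = 0.87 → t = ln(6.039/0.87)/k = 85890 s = 23.86 h.
Distance = v·t = 1.0·85890 = 85890 m = 85.89 km.

85.9 km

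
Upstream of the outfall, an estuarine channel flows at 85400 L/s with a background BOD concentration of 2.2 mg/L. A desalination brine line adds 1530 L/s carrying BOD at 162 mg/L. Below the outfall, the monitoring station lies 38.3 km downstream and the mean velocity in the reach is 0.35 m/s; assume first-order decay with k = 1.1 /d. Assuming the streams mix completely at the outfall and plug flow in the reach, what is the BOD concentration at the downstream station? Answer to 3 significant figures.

1.24 mg/L

Mass balance: C = (85400·2.200 + 1530·162.0) / 86930 = 435700/86930 = 5.013 mg/L.
Travel time t = 38.3·1000 / 0.35 = 109400 s = 30.40 h.
First-order decay: C = 5.013·exp(−k·t) = 5.013·0.2483 = 1.245 mg/L.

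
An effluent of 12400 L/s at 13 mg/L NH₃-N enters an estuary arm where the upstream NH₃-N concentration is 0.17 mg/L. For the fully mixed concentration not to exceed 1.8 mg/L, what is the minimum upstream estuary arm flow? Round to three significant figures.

85200 L/s

Set C_mix = 1.8: (Q·0.1700 + 12400·13.00) / (Q + 12400) = 1.8
→ Q = 12400·(13.00 − 1.8)/(1.8 − 0.1700) = 85200 L/s.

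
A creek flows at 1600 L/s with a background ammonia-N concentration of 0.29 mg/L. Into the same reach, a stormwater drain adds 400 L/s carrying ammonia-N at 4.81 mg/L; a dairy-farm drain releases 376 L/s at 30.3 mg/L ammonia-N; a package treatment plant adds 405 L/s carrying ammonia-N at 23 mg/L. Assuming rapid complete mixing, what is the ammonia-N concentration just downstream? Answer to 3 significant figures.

Mass balance: C = (1600·0.2900 + 400.0·4.810 + 376.0·30.30 + 405.0·23.00) / 2781 = 23100/2781 = 8.305 mg/L.

8.30 mg/L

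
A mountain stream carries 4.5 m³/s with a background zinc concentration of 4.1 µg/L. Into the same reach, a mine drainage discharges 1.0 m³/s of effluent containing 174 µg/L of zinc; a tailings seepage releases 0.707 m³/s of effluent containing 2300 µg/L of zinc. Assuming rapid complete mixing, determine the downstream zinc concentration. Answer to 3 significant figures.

293 µg/L

Conservation of mass: C = (4.500·4.100 + 1.000·174.0 + 0.7070·2300) / 6.207 = 1819/6.207 = 293.0 µg/L.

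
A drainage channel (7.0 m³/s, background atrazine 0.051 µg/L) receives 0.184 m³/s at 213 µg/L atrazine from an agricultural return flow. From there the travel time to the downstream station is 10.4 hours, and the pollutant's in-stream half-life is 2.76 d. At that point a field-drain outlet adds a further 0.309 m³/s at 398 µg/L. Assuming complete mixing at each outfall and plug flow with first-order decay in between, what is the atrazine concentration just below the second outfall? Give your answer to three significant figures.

21.1 µg/L

Flow-weighted average: C = (7.000·0.05100 + 0.1840·213.0) / 7.184 = 39.55/7.184 = 5.505 µg/L; combined flow 7.184 m³/s.
Half-life 2.76 d → k = ln 2 / 2.76 = 0.2511 d⁻¹.
Decay over the reach: 5.505·exp(−kt) = 5.505·0.8969 = 4.937 µg/L.
At the second outfall, C = (7.184·4.937 + 0.3090·398.0) / (7.184 + 0.3090) = 21.15 µg/L.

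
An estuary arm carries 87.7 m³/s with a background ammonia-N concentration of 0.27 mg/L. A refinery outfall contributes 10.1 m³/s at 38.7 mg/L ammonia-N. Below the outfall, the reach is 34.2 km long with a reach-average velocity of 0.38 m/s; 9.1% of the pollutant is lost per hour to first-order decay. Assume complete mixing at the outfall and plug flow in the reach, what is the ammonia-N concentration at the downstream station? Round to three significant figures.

Conservation of mass: C = (87.70·0.2700 + 10.10·38.70) / 97.80 = 414.5/97.80 = 4.239 mg/L.
Travel time t = 34.2·1000 / 0.38 = 90000 s = 25.00 h.
9.1%/h lost → k = −ln(1 − 0.091) = 0.09541 h⁻¹.
Applying C = C₀e^(−kt): 4.239 × 0.09207 = 0.3902 mg/L.

0.390 mg/L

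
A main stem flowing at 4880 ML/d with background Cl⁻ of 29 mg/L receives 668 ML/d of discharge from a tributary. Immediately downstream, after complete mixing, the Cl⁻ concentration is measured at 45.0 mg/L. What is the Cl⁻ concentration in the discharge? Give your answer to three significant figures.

Mass balance: 4880·29.00 + 668.0·Cₑ = 5548·45.00
→ Cₑ = (5548·45.00 − 4880·29.00) / 668.0 = 161.9 mg/L.

162 mg/L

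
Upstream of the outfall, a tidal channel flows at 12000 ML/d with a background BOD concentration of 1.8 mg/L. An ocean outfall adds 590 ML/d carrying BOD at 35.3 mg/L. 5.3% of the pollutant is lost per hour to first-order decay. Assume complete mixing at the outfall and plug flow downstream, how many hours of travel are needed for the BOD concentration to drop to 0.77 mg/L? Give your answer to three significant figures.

Mass balance: C = (12000·1.800 + 590.0·35.30) / 12590 = 42430/12590 = 3.370 mg/L.
5.3%/h lost → k = −ln(1 − 0.053) = 0.05446 h⁻¹.
3.370·exp(−k·t) = 0.77 → t = ln(3.370/0.77)/k = 97590 s = 27.11 h.

27.1 h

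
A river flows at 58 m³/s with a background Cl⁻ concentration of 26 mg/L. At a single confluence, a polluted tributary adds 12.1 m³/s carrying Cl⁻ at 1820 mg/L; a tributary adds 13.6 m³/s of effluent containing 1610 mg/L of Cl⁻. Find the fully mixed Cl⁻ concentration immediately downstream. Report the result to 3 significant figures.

Flow-weighted average: C = (58.00·26.00 + 12.10·1820 + 13.60·1610) / 83.70 = 45430/83.70 = 542.7 mg/L.

543 mg/L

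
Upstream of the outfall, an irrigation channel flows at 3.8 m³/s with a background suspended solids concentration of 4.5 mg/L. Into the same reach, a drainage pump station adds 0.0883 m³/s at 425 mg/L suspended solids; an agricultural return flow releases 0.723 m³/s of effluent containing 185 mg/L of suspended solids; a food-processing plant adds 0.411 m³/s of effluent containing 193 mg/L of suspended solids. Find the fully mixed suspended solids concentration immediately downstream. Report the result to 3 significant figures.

Conservation of mass: C = (3.800·4.500 + 0.08830·425.0 + 0.7230·185.0 + 0.4110·193.0) / 5.022 = 267.7/5.022 = 53.30 mg/L.

53.3 mg/L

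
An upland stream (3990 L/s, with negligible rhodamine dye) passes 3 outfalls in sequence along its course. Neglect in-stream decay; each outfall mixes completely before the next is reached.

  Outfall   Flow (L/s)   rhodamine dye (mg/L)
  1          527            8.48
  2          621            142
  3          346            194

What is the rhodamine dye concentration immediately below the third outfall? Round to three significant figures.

29.1 mg/L

Below outfall 1: Q → 4517 L/s, C = (3990·0 + 527.0·8.480)/4517 = 0.9894 mg/L.
Below outfall 2: Q → 5138 L/s, C = (4517·0.9894 + 621.0·142.0)/5138 = 18.03 mg/L.
Below outfall 3: Q → 5484 L/s, C = (5138·18.03 + 346.0·194.0)/5484 = 29.13 mg/L.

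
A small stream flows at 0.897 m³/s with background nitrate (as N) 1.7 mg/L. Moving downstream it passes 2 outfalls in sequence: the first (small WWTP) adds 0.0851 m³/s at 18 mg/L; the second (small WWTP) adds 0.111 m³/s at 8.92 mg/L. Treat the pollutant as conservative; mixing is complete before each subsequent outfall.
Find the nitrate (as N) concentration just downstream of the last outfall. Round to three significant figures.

3.70 mg/L

After outfall 1: Q = 0.8970 + 0.08510 = 0.9821 m³/s; C = (0.8970·1.700 + 0.08510·18.00)/0.9821 = 3.112 mg/L.
After outfall 2: Q = 0.9821 + 0.1110 = 1.093 m³/s; C = (0.9821·3.112 + 0.1110·8.920)/1.093 = 3.702 mg/L.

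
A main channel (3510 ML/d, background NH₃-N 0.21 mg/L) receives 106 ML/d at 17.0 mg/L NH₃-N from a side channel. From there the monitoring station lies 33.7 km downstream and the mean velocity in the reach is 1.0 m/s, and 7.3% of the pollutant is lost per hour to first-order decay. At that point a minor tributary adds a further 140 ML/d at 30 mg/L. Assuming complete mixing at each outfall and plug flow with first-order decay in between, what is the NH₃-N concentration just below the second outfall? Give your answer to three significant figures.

Mixed concentration C = ΣQC/ΣQ = (3510·0.2100 + 106.0·17.00) / 3616 = 2539/3616 = 0.7022 mg/L; combined flow 3616 ML/d.
Travel time t = 33.7·1000 / 1.0 = 33700 s = 9.361 h.
7.3%/h lost → k = −ln(1 − 0.073) = 0.07580 h⁻¹.
After decay, C = 0.7022 × e^(−kt) = 0.7022 × 0.4918 = 0.3454 mg/L.
At the second outfall, C = (3616·0.3454 + 140.0·30.00) / (3616 + 140.0) = 1.451 mg/L.

1.45 mg/L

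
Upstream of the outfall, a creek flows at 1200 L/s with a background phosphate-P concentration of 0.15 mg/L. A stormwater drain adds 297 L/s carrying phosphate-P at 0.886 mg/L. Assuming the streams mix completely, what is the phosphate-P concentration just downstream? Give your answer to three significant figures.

Conservation of mass: C = (1200·0.1500 + 297.0·0.8860) / 1497 = 443.1/1497 = 0.2960 mg/L.

0.296 mg/L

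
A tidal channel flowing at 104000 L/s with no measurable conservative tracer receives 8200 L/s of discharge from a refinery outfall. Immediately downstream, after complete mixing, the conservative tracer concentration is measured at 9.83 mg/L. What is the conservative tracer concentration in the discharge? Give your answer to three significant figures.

Mass balance: 104000·0 + 8200·Cₑ = 112200·9.830
→ Cₑ = (112200·9.830 − 104000·0) / 8200 = 134.5 mg/L.

135 mg/L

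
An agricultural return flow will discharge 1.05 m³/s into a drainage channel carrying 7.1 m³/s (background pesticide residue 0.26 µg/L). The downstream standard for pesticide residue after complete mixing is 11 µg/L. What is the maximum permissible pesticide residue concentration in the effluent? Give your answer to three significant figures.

83.6 µg/L

At the limit, (Qr·Cr + Qe·Cₑ)/(Qr + Qe) = 11:
Cₑ = (8.150·11 − 7.100·0.2600) / 1.050 = 83.62 µg/L.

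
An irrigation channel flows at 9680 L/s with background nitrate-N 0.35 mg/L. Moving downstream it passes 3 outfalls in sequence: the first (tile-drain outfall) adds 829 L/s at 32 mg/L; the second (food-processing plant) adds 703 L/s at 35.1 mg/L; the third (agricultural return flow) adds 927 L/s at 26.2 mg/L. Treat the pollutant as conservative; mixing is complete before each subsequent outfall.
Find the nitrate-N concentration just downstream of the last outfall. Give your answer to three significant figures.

6.50 mg/L

Outfall 1: combined Q = 10510 L/s; C = (9680·0.3500 + 829.0·32.00)/10510 = 2.847 mg/L.
Outfall 2: combined Q = 11210 L/s; C = (10510·2.847 + 703.0·35.10)/11210 = 4.869 mg/L.
Outfall 3: combined Q = 12140 L/s; C = (11210·4.869 + 927.0·26.20)/12140 = 6.498 mg/L.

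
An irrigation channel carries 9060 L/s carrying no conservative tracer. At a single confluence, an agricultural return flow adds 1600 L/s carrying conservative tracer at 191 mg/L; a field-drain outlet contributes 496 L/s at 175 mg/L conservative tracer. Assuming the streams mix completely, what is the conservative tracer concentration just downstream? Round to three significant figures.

35.2 mg/L

Mass balance: C = (9060·0 + 1600·191.0 + 496.0·175.0) / 11160 = 392400/11160 = 35.17 mg/L.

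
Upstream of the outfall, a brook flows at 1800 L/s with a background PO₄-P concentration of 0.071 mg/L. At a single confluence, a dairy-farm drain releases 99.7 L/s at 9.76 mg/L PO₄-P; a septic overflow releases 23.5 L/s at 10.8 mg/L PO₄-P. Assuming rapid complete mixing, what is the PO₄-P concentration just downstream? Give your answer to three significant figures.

Flow-weighted average: C = (1800·0.07100 + 99.70·9.760 + 23.50·10.80) / 1923 = 1355/1923 = 0.7044 mg/L.

0.704 mg/L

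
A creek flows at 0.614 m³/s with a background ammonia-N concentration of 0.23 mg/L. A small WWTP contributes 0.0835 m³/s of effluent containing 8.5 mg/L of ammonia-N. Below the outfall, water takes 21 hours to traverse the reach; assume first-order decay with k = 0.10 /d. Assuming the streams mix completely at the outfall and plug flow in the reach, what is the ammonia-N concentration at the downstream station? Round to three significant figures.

1.12 mg/L

Mass balance: C = (0.6140·0.2300 + 0.08350·8.500) / 0.6975 = 0.8510/0.6975 = 1.220 mg/L.
Decay over the reach: 1.220·exp(−kt) = 1.220·0.9162 = 1.118 mg/L.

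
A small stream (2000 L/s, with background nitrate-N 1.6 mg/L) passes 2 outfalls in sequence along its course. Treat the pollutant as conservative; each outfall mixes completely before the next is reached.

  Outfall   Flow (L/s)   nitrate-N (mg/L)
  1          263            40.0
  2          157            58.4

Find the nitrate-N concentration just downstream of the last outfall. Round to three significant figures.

9.46 mg/L

Outfall 1: combined Q = 2263 L/s; C = (2000·1.600 + 263.0·40.00)/2263 = 6.063 mg/L.
Outfall 2: combined Q = 2420 L/s; C = (2263·6.063 + 157.0·58.40)/2420 = 9.458 mg/L.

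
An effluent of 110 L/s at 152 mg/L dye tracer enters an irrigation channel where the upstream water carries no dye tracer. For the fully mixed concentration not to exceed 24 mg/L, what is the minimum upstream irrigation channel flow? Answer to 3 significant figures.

Set C_mix = 24: (Q·0 + 110.0·152.0) / (Q + 110.0) = 24
→ Q = 110.0·(152.0 − 24)/(24 − 0) = 586.7 L/s.

587 L/s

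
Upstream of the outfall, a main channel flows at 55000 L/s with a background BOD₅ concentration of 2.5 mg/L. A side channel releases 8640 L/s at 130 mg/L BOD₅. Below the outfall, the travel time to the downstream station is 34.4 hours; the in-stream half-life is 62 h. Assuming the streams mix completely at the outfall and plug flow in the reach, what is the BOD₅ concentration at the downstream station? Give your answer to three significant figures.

13.5 mg/L

Conservation of mass: C = (55000·2.500 + 8640·130.0) / 63640 = 1261000/63640 = 19.81 mg/L.
Half-life 62 h → k = ln 2 / 62 = 0.01118 h⁻¹ = 0.2683 d⁻¹.
Applying C = C₀e^(−kt): 19.81 × 0.6807 = 13.49 mg/L.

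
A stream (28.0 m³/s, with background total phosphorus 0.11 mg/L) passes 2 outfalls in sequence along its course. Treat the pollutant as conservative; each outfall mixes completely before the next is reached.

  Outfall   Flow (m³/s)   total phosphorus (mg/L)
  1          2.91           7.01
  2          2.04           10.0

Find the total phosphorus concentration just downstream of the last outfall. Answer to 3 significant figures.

1.33 mg/L

Below outfall 1: Q → 30.91 m³/s, C = (28.00·0.1100 + 2.910·7.010)/30.91 = 0.7596 mg/L.
Below outfall 2: Q → 32.95 m³/s, C = (30.91·0.7596 + 2.040·10.00)/32.95 = 1.332 mg/L.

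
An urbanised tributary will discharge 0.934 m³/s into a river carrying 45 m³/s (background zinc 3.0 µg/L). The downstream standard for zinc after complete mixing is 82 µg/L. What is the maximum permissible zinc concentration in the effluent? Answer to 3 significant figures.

At the limit, (Qr·Cr + Qe·Cₑ)/(Qr + Qe) = 82:
Cₑ = (45.93·82 − 45.00·3.000) / 0.9340 = 3888 µg/L.

3890 µg/L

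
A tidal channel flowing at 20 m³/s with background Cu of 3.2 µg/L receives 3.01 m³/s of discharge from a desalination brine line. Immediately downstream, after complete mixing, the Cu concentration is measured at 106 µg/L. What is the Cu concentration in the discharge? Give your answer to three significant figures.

789 µg/L

Mass balance: 20.00·3.200 + 3.010·Cₑ = 23.01·106.0
→ Cₑ = (23.01·106.0 − 20.00·3.200) / 3.010 = 789.1 µg/L.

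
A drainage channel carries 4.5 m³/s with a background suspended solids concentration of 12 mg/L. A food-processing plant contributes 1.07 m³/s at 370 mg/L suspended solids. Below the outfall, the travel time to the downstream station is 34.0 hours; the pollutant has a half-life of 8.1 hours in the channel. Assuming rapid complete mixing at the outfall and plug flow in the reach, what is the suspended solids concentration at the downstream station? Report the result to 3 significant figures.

4.40 mg/L

Flow-weighted average: C = (4.500·12.00 + 1.070·370.0) / 5.570 = 449.9/5.570 = 80.77 mg/L.
Half-life 8.1 h → k = ln 2 / 8.1 = 0.08557 h⁻¹ = 2.054 d⁻¹.
Decay over the reach: 80.77·exp(−kt) = 80.77·0.05450 = 4.402 mg/L.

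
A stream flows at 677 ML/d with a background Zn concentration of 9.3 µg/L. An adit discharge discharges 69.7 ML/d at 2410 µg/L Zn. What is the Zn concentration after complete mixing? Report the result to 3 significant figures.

233 µg/L

Flow-weighted average: C = (677.0·9.300 + 69.70·2410) / 746.7 = 174300/746.7 = 233.4 µg/L.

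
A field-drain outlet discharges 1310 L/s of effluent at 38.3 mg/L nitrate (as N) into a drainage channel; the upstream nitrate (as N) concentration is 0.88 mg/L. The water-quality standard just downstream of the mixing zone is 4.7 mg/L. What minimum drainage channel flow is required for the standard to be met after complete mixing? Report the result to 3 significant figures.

Set C_mix = 4.7: (Q·0.8800 + 1310·38.30) / (Q + 1310) = 4.7
→ Q = 1310·(38.30 − 4.7)/(4.7 − 0.8800) = 11520 L/s.

11500 L/s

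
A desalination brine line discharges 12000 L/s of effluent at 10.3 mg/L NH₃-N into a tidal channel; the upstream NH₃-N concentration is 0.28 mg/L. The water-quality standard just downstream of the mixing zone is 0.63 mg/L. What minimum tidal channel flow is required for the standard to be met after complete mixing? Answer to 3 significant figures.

332000 L/s

Set C_mix = 0.63: (Q·0.2800 + 12000·10.30) / (Q + 12000) = 0.63
→ Q = 12000·(10.30 − 0.63)/(0.63 − 0.2800) = 331500 L/s.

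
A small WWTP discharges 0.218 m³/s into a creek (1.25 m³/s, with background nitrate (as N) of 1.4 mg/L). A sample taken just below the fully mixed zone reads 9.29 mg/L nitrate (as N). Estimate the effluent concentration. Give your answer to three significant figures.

Mass balance: 1.250·1.400 + 0.2180·Cₑ = 1.468·9.290
→ Cₑ = (1.468·9.290 − 1.250·1.400) / 0.2180 = 54.53 mg/L.

54.5 mg/L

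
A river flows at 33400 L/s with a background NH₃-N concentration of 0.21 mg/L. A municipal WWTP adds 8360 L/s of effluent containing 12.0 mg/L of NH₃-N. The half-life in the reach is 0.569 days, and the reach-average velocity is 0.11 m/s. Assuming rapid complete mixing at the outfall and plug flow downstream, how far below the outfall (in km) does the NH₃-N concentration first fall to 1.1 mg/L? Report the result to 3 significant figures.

After mixing, C = (33400·0.2100 + 8360·12.00) / 41760 = 107300/41760 = 2.570 mg/L.
Half-life 0.569 d → k = ln 2 / 0.569 = 1.218 d⁻¹.
Set 2.570·exp(−k·t) = 1.1 → t = ln(2.570/1.1)/k = 60190 s = 16.72 h.
Distance = v·t = 0.11·60190 = 6621 m = 6.621 km.

6.62 km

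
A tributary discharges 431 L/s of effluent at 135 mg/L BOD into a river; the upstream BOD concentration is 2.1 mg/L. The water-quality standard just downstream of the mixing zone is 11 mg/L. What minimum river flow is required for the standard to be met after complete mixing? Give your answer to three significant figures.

6000 L/s

Set C_mix = 11: (Q·2.100 + 431.0·135.0) / (Q + 431.0) = 11
→ Q = 431.0·(135.0 − 11)/(11 − 2.100) = 6005 L/s.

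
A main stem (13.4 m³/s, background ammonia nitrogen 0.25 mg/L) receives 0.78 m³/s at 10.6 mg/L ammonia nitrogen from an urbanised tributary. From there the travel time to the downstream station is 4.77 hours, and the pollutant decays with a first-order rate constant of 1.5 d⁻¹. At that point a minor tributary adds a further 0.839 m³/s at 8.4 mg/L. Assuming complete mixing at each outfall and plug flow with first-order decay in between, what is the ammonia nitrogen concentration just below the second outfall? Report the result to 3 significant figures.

Conservation of mass: C = (13.40·0.2500 + 0.7800·10.60) / 14.18 = 11.62/14.18 = 0.8193 mg/L; combined flow 14.18 m³/s.
Decay over the reach: 0.8193·exp(−kt) = 0.8193·0.7422 = 0.6081 mg/L.
Second outfall: C = (14.18·0.6081 + 0.8390·8.400)/15.02 = 1.043 mg/L.

1.04 mg/L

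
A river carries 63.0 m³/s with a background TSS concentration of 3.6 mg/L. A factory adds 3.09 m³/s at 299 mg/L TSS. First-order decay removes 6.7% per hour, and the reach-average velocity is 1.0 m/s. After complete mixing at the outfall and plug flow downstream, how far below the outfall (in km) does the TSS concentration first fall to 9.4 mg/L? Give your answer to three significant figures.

Flow-weighted average: C = (63.00·3.600 + 3.090·299.0) / 66.09 = 1151/66.09 = 17.41 mg/L.
6.7%/h lost → k = −ln(1 − 0.067) = 0.06935 h⁻¹.
Set 17.41·exp(−k·t) = 9.4 → t = ln(17.41/9.4)/k = 32000 s = 8.888 h.
Distance = v·t = 1.0·32000 = 32000 m = 32.00 km.

32.0 km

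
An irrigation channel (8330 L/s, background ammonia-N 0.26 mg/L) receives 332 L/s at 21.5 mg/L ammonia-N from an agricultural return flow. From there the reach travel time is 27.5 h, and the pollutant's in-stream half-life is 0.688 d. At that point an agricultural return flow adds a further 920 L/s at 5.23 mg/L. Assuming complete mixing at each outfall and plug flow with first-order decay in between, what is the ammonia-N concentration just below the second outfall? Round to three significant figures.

0.808 mg/L

Mixed concentration C = ΣQC/ΣQ = (8330·0.2600 + 332.0·21.50) / 8662 = 9304/8662 = 1.074 mg/L; combined flow 8662 L/s.
Half-life 0.688 d → k = ln 2 / 0.688 = 1.007 d⁻¹.
Decay over the reach: 1.074·exp(−kt) = 1.074·0.3152 = 0.3386 mg/L.
At the second outfall, C = (8662·0.3386 + 920.0·5.230) / (8662 + 920.0) = 0.8082 mg/L.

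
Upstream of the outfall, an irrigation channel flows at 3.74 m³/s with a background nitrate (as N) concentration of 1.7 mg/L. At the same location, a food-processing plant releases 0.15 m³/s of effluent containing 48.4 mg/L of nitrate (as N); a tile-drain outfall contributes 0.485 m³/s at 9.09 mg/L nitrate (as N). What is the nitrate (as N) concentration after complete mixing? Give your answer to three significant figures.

Conservation of mass: C = (3.740·1.700 + 0.1500·48.40 + 0.4850·9.090) / 4.375 = 18.03/4.375 = 4.120 mg/L.

4.12 mg/L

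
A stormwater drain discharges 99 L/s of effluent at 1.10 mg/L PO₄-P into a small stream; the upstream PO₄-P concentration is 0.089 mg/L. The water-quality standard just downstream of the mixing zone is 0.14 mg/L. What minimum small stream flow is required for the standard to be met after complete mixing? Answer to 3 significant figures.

1860 L/s

Set C_mix = 0.14: (Q·0.08900 + 99.00·1.100) / (Q + 99.00) = 0.14
→ Q = 99.00·(1.100 − 0.14)/(0.14 − 0.08900) = 1864 L/s.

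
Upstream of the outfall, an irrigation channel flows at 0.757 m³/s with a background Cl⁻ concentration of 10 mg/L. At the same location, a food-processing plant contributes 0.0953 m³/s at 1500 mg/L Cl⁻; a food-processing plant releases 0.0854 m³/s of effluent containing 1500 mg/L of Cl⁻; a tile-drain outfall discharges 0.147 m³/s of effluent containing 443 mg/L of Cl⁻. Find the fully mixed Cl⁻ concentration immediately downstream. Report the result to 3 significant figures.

317 mg/L

Mixed concentration C = ΣQC/ΣQ = (0.7570·10.00 + 0.09530·1500 + 0.08540·1500 + 0.1470·443.0) / 1.085 = 343.7/1.085 = 316.9 mg/L.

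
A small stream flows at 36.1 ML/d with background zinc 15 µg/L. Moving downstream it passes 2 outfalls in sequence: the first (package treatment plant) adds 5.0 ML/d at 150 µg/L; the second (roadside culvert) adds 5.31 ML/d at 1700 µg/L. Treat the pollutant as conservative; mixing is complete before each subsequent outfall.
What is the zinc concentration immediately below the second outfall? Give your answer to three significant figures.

222 µg/L

Outfall 1: combined Q = 41.10 ML/d; C = (36.10·15.00 + 5.000·150.0)/41.10 = 31.42 µg/L.
Outfall 2: combined Q = 46.41 ML/d; C = (41.10·31.42 + 5.310·1700)/46.41 = 222.3 µg/L.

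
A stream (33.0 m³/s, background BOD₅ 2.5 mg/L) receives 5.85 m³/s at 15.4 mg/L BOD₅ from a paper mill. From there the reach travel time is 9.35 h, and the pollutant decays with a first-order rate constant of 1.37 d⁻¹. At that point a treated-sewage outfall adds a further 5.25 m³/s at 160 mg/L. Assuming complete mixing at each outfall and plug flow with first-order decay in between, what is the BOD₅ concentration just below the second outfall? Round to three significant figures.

21.3 mg/L

Conservation of mass: C = (33.00·2.500 + 5.850·15.40) / 38.85 = 172.6/38.85 = 4.442 mg/L; combined flow 38.85 m³/s.
First-order decay: C = 4.442·exp(−k·t) = 4.442·0.5864 = 2.605 mg/L.
At the second outfall, C = (38.85·2.605 + 5.250·160.0) / (38.85 + 5.250) = 21.34 mg/L.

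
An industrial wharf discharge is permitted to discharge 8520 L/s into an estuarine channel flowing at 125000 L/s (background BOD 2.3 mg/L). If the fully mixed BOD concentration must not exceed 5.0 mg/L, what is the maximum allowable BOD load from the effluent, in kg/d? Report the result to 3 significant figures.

32800 kg/d

Mass balance at the limit: 125000·2.300 + 8520·Cₑ = 133500·5.0 → Cₑ = 44.61 mg/L.
8520 L/s = 8.520 m³/s. Load = 8.520 m³/s × 44.61 g/m³ × 86 400 s/d = 32840 kg/d.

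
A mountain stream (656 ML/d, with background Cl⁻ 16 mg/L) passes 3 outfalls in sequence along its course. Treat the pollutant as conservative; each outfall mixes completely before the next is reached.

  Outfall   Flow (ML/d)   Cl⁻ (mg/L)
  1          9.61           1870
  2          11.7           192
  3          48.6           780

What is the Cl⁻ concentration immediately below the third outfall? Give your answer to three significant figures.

Outfall 1: combined Q = 665.6 ML/d; C = (656.0·16.00 + 9.610·1870)/665.6 = 42.77 mg/L.
Outfall 2: combined Q = 677.3 ML/d; C = (665.6·42.77 + 11.70·192.0)/677.3 = 45.35 mg/L.
Outfall 3: combined Q = 725.9 ML/d; C = (677.3·45.35 + 48.60·780.0)/725.9 = 94.53 mg/L.

94.5 mg/L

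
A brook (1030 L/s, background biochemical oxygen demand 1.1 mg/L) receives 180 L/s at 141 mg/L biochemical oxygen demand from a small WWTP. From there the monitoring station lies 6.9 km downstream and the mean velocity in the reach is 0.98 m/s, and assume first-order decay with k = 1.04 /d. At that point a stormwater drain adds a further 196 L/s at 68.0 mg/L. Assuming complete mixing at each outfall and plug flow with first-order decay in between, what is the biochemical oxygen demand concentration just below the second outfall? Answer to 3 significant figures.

26.8 mg/L

After mixing, C = (1030·1.100 + 180.0·141.0) / 1210 = 26510/1210 = 21.91 mg/L; combined flow 1210 L/s.
Travel time t = 6.9·1000 / 0.98 = 7041 s = 1.956 h.
First-order decay: C = 21.91·exp(−k·t) = 21.91·0.9187 = 20.13 mg/L.
Second outfall: C = (1210·20.13 + 196.0·68.00)/1406 = 26.80 mg/L.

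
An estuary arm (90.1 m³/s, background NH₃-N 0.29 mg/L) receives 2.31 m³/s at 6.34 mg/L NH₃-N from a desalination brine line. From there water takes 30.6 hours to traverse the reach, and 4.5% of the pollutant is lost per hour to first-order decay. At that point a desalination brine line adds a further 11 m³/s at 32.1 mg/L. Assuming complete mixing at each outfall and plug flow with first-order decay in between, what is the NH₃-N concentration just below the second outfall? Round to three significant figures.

3.51 mg/L

Flow-weighted average: C = (90.10·0.2900 + 2.310·6.340) / 92.41 = 40.77/92.41 = 0.4412 mg/L; combined flow 92.41 m³/s.
4.5%/h lost → k = −ln(1 − 0.045) = 0.04604 h⁻¹.
Decay over the reach: 0.4412·exp(−kt) = 0.4412·0.2444 = 0.1078 mg/L.
At the second outfall, C = (92.41·0.1078 + 11.00·32.10) / (92.41 + 11.00) = 3.511 mg/L.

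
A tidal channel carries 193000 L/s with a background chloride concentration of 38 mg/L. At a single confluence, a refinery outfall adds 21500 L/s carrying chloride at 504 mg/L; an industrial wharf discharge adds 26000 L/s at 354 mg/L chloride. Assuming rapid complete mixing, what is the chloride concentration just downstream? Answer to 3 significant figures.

114 mg/L

Conservation of mass: C = (193000·38.00 + 21500·504.0 + 26000·354.0) / 240500 = 27370000/240500 = 113.8 mg/L.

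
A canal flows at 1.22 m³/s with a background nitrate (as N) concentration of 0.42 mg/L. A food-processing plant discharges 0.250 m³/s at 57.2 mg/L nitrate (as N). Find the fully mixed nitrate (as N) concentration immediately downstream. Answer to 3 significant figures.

10.1 mg/L

Conservation of mass: C = (1.220·0.4200 + 0.2500·57.20) / 1.470 = 14.81/1.470 = 10.08 mg/L.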